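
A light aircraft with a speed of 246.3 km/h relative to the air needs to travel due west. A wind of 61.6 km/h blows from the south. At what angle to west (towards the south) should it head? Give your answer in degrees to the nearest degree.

14°

The wind pushes perpendicular to the desired track; the heading must have a component into the wind equal to 61.6 km/h: 246.3 sin θ = 61.6.
sin θ = 0.2501, so θ = 14.484°.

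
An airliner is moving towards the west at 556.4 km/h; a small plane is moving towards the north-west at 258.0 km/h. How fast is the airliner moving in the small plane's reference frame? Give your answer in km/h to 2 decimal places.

Taking east as x and north as y: airliner velocity = (-556.400, 0.000) km/h; small plane velocity = (-182.434, 182.434) km/h.
Velocity of airliner relative to small plane = (-556.400, 0.000) − (-182.434, 182.434) = (-373.966, -182.434) km/h.
Magnitude = |(-373.966, -182.434)| = 416.092 km/h.

416.09 km/h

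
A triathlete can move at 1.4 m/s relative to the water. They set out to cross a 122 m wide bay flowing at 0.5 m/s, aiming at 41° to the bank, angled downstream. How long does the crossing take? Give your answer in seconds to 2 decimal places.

132.83 s

The component of the triathlete's velocity perpendicular to the bank is 1.4 × sin 41° = 0.918 m/s.
The current is parallel to the bank, so it does not affect the crossing time.
Time = 122 / 0.918 = 132.828 s.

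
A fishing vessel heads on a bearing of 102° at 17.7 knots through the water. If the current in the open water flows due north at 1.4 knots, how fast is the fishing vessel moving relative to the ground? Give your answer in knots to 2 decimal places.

Taking east as x and north as y: velocity relative to the water = (17.313, -3.680) knots; the water relative to ground = (0.000, 1.400) knots.
Velocity relative to ground = (17.313, -3.680) + (0.000, 1.400) = (17.313, -2.280) knots.
Speed = |(17.313, -2.280)| = 17.463 knots.

17.46 knots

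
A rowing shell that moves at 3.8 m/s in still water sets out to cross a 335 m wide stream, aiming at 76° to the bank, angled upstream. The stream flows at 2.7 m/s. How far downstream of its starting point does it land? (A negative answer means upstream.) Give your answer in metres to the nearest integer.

162 m

Perpendicular speed = 3.687 m/s; crossing time = 335 / 3.687 = 90.857 s.
Net downstream speed = 1.781 m/s.
Drift = 1.781 × 90.857 = 161.788 m (downstream).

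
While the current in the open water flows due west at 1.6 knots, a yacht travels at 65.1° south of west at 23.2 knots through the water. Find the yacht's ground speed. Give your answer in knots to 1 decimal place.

23.9 knots

Taking east as x and north as y: velocity relative to the water = (-9.768, -21.043) knots; the water relative to ground = (-1.600, 0.000) knots.
Velocity relative to ground = (-9.768, -21.043) + (-1.600, 0.000) = (-11.368, -21.043) knots.
Speed = |(-11.368, -21.043)| = 23.918 knots.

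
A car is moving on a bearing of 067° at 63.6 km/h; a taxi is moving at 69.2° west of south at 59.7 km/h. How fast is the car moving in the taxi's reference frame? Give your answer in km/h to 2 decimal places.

123.28 km/h

Taking east as x and north as y: car velocity = (58.544, 24.850) km/h; taxi velocity = (-55.809, -21.200) km/h.
Velocity of car relative to taxi = (58.544, 24.850) − (-55.809, -21.200) = (114.353, 46.050) km/h.
Magnitude = |(114.353, 46.050)| = 123.277 km/h.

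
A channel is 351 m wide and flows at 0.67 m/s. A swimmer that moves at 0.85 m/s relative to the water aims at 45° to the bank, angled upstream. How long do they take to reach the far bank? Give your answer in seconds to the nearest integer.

The component of the swimmer's velocity perpendicular to the bank is 0.85 × sin 45° = 0.601 m/s.
The current is parallel to the bank, so it does not affect the crossing time.
Time = 351 / 0.601 = 583.987 s.

584 s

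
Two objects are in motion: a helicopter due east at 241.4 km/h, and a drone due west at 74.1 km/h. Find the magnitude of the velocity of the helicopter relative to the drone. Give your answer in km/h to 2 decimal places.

Taking east as x and north as y: helicopter velocity = (241.400, 0.000) km/h; drone velocity = (-74.100, 0.000) km/h.
Velocity of helicopter relative to drone = (241.400, 0.000) − (-74.100, 0.000) = (315.500, 0.000) km/h.
Magnitude = |(315.500, 0.000)| = 315.500 km/h.

315.50 km/h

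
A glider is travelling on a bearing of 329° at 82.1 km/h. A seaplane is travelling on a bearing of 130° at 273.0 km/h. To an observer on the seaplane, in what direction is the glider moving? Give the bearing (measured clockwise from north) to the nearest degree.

Taking east as x and north as y: glider velocity = (-42.285, 70.373) km/h; seaplane velocity = (209.130, -175.481) km/h.
Velocity of glider relative to seaplane = (-42.285, 70.373) − (209.130, -175.481) = (-251.415, 245.854) km/h.
Bearing = atan2(-251.41, 245.85) = 314.36° clockwise from north.

314°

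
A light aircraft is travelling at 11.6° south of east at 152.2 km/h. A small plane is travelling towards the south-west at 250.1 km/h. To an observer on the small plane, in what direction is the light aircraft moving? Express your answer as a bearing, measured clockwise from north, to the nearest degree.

066°

Taking east as x and north as y: light aircraft velocity = (149.091, -30.604) km/h; small plane velocity = (-176.847, -176.847) km/h.
Velocity of light aircraft relative to small plane = (149.091, -30.604) − (-176.847, -176.847) = (325.939, 146.243) km/h.
Bearing = atan2(325.94, 146.24) = 65.84° clockwise from north.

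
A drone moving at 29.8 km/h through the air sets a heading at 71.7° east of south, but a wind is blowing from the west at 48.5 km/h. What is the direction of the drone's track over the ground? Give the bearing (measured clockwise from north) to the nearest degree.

097°

Taking east as x and north as y: velocity relative to the air = (28.293, -9.357) km/h; the air relative to ground = (48.500, 0.000) km/h.
Velocity relative to ground = (28.293, -9.357) + (48.500, 0.000) = (76.793, -9.357) km/h.
Bearing = atan2(76.79, -9.36) = 96.95° clockwise from north.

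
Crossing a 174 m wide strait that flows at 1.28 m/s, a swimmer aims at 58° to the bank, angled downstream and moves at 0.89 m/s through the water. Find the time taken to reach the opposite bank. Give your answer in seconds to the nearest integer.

231 s

The component of the swimmer's velocity perpendicular to the bank is 0.89 × sin 58° = 0.755 m/s.
Only the cross-stream component determines the crossing time; the current contributes nothing perpendicular to the bank.
Time = 174 / 0.755 = 230.536 s.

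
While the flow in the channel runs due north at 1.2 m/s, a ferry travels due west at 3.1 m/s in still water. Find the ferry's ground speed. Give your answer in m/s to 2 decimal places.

3.32 m/s

Taking east as x and north as y: velocity relative to the water = (-3.100, 0.000) m/s; the water relative to ground = (0.000, 1.200) m/s.
Velocity relative to ground = (-3.100, 0.000) + (0.000, 1.200) = (-3.100, 1.200) m/s.
Speed = |(-3.100, 1.200)| = 3.324 m/s.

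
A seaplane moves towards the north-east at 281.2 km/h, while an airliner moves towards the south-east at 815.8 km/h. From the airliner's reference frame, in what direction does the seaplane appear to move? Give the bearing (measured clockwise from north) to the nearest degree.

Taking east as x and north as y: seaplane velocity = (198.838, 198.838) km/h; airliner velocity = (576.858, -576.858) km/h.
Velocity of seaplane relative to airliner = (198.838, 198.838) − (576.858, -576.858) = (-378.019, 775.696) km/h.
Bearing = atan2(-378.02, 775.70) = 334.02° clockwise from north.

334°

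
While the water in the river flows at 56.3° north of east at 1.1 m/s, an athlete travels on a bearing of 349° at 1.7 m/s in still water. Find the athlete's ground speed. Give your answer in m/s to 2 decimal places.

Taking east as x and north as y: velocity relative to the water = (-0.324, 1.669) m/s; the water relative to ground = (0.610, 0.915) m/s.
Velocity relative to ground = (-0.324, 1.669) + (0.610, 0.915) = (0.286, 2.584) m/s.
Speed = |(0.286, 2.584)| = 2.600 m/s.

2.60 m/s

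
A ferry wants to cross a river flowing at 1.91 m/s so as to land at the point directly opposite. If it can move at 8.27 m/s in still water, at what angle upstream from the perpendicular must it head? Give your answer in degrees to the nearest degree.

To cancel the current, the upstream component of the ferry's velocity must equal the flow: 8.27 sin θ = 1.91.
sin θ = 1.91 / 8.27 = 0.2310.
θ = arcsin(0.2310) = 13.353°.

13°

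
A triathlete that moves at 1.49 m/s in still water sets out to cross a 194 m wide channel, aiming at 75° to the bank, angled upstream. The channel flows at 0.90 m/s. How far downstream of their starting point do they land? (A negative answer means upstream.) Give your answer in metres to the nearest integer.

69 m

Perpendicular speed = 1.439 m/s; crossing time = 194 / 1.439 = 134.794 s.
Net downstream speed = 0.514 m/s.
Drift = 0.514 × 134.794 = 69.333 m (downstream).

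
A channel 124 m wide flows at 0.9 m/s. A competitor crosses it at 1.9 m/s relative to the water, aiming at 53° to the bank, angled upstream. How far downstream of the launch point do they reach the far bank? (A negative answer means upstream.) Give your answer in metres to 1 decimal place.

-19.9 m

Perpendicular speed = 1.517 m/s; crossing time = 124 / 1.517 = 81.718 s.
Net downstream speed = -0.243 m/s.
Drift = -0.243 × 81.718 = -19.894 m (upstream).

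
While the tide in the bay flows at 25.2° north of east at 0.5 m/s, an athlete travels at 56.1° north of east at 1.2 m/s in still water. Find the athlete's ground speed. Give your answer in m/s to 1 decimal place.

Taking east as x and north as y: velocity relative to the water = (0.669, 0.996) m/s; the water relative to ground = (0.452, 0.213) m/s.
Velocity relative to ground = (0.669, 0.996) + (0.452, 0.213) = (1.122, 1.209) m/s.
Speed = |(1.122, 1.209)| = 1.649 m/s.

1.6 m/s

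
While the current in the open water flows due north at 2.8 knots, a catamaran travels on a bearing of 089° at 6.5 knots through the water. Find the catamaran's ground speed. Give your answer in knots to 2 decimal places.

7.12 knots

Taking east as x and north as y: velocity relative to the water = (6.499, 0.113) knots; the water relative to ground = (0.000, 2.800) knots.
Velocity relative to ground = (6.499, 0.113) + (0.000, 2.800) = (6.499, 2.913) knots.
Speed = |(6.499, 2.913)| = 7.122 knots.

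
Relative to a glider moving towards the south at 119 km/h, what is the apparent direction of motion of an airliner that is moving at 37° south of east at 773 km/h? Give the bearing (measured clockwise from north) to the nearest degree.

Taking east as x and north as y: airliner velocity = (617.345, -465.203) km/h; glider velocity = (0.000, -119.000) km/h.
Velocity of airliner relative to glider = (617.345, -465.203) − (0.000, -119.000) = (617.345, -346.203) km/h.
Bearing = atan2(617.35, -346.20) = 119.28° clockwise from north.

119°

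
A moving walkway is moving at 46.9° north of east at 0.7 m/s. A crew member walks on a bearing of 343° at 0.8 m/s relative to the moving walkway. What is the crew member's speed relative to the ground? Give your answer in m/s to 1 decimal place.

1.3 m/s

Taking east as x and north as y: moving walkway velocity = (0.478, 0.511) m/s; crew member velocity relative to moving walkway = (-0.234, 0.765) m/s.
Velocity relative to ground = (0.478, 0.511) + (-0.234, 0.765) = (0.244, 1.276) m/s.
Speed = |(0.244, 1.276)| = 1.299 m/s.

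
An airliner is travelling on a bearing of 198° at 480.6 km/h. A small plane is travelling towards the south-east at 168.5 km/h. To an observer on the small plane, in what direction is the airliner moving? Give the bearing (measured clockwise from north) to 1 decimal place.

Taking east as x and north as y: airliner velocity = (-148.514, -457.078) km/h; small plane velocity = (119.147, -119.147) km/h.
Velocity of airliner relative to small plane = (-148.514, -457.078) − (119.147, -119.147) = (-267.661, -337.930) km/h.
Bearing = atan2(-267.66, -337.93) = 218.38° clockwise from north.

218.4°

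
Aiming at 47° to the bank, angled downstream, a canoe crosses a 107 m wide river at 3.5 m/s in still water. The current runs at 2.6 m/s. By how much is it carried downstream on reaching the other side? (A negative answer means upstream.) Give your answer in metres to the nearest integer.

Perpendicular speed = 2.560 m/s; crossing time = 107 / 2.560 = 41.801 s.
Net downstream speed = 4.987 m/s.
Drift = 4.987 × 41.801 = 208.462 m (downstream).

208 m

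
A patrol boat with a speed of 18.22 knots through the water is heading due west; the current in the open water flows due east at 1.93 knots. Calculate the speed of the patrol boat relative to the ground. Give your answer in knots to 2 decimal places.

Taking east as x and north as y: velocity relative to the water = (-18.220, 0.000) knots; the water relative to ground = (1.930, 0.000) knots.
Velocity relative to ground = (-18.220, 0.000) + (1.930, 0.000) = (-16.290, 0.000) knots.
Speed = |(-16.290, 0.000)| = 16.290 knots.

16.29 knots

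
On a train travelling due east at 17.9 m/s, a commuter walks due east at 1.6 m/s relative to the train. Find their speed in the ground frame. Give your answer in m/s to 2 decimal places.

Taking east as x and north as y: train velocity = (17.900, 0.000) m/s; commuter velocity relative to train = (1.600, 0.000) m/s.
Velocity relative to ground = (17.900, 0.000) + (1.600, 0.000) = (19.500, 0.000) m/s.
Speed = |(19.500, 0.000)| = 19.500 m/s.

19.50 m/s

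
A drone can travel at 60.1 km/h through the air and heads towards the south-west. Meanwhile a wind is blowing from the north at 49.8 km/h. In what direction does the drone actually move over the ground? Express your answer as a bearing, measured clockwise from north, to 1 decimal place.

Taking east as x and north as y: velocity relative to the air = (-42.497, -42.497) km/h; the air relative to ground = (0.000, -49.800) km/h.
Velocity relative to ground = (-42.497, -42.497) + (0.000, -49.800) = (-42.497, -92.297) km/h.
Bearing = atan2(-42.50, -92.30) = 204.72° clockwise from north.

204.7°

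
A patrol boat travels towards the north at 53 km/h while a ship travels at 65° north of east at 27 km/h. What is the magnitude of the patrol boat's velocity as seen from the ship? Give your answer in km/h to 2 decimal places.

Taking east as x and north as y: patrol boat velocity = (0.000, 53.000) km/h; ship velocity = (11.411, 24.470) km/h.
Velocity of patrol boat relative to ship = (0.000, 53.000) − (11.411, 24.470) = (-11.411, 28.530) km/h.
Magnitude = |(-11.411, 28.530)| = 30.727 km/h.

30.73 km/h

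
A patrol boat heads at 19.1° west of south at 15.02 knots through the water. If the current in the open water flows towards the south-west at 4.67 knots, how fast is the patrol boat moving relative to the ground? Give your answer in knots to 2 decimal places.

Taking east as x and north as y: velocity relative to the water = (-4.915, -14.193) knots; the water relative to ground = (-3.302, -3.302) knots.
Velocity relative to ground = (-4.915, -14.193) + (-3.302, -3.302) = (-8.217, -17.495) knots.
Speed = |(-8.217, -17.495)| = 19.329 knots.

19.33 knots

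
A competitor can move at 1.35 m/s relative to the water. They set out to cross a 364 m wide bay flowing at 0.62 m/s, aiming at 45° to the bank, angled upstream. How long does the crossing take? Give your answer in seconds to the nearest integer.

381 s

The component of the competitor's velocity perpendicular to the bank is 1.35 × sin 45° = 0.955 m/s.
The flow acts along the bank and has no component across it.
Time = 364 / 0.955 = 381.314 s.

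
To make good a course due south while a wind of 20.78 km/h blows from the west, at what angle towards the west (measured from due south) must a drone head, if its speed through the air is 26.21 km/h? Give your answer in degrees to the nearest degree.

The wind pushes perpendicular to the desired track; the heading must have a component into the wind equal to 20.78 km/h: 26.21 sin θ = 20.78.
sin θ = 0.7928, so θ = 52.451°.

52°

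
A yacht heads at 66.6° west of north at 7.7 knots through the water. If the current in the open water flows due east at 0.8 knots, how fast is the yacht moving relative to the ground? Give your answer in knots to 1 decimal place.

Taking east as x and north as y: velocity relative to the water = (-7.067, 3.058) knots; the water relative to ground = (0.800, 0.000) knots.
Velocity relative to ground = (-7.067, 3.058) + (0.800, 0.000) = (-6.267, 3.058) knots.
Speed = |(-6.267, 3.058)| = 6.973 knots.

7.0 knots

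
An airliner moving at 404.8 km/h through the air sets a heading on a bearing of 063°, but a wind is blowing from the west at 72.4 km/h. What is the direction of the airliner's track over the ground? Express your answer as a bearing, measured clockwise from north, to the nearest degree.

067°

Taking east as x and north as y: velocity relative to the air = (360.679, 183.775) km/h; the air relative to ground = (72.400, 0.000) km/h.
Velocity relative to ground = (360.679, 183.775) + (72.400, 0.000) = (433.079, 183.775) km/h.
Bearing = atan2(433.08, 183.78) = 67.01° clockwise from north.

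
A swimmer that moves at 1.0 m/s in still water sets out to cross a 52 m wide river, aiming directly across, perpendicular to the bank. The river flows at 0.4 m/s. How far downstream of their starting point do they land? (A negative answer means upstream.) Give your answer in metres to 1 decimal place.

Perpendicular speed = 1.000 m/s; crossing time = 52 / 1.000 = 52.000 s.
Net downstream speed = 0.400 m/s.
Drift = 0.400 × 52.000 = 20.800 m (downstream).

20.8 m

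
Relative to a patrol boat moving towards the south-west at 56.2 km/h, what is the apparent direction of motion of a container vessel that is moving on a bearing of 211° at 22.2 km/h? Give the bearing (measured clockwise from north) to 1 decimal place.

053.8°

Taking east as x and north as y: container vessel velocity = (-11.434, -19.029) km/h; patrol boat velocity = (-39.739, -39.739) km/h.
Velocity of container vessel relative to patrol boat = (-11.434, -19.029) − (-39.739, -39.739) = (28.306, 20.710) km/h.
Bearing = atan2(28.31, 20.71) = 53.81° clockwise from north.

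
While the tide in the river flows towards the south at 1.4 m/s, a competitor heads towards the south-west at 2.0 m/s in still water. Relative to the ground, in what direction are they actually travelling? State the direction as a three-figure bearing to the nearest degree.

Taking east as x and north as y: velocity relative to the water = (-1.414, -1.414) m/s; the water relative to ground = (0.000, -1.400) m/s.
Velocity relative to ground = (-1.414, -1.414) + (0.000, -1.400) = (-1.414, -2.814) m/s.
Bearing = atan2(-1.41, -2.81) = 206.68° clockwise from north.

207°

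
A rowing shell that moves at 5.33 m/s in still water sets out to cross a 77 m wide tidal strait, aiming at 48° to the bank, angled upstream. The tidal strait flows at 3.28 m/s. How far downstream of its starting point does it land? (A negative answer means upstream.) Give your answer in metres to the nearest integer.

-6 m

Perpendicular speed = 3.961 m/s; crossing time = 77 / 3.961 = 19.440 s.
Net downstream speed = -0.286 m/s.
Drift = -0.286 × 19.440 = -5.569 m (upstream).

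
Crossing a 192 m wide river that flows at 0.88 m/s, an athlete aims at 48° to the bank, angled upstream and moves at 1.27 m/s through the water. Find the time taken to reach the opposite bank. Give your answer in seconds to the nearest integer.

203 s

The component of the athlete's velocity perpendicular to the bank is 1.27 × sin 48° = 0.944 m/s.
Only the cross-stream component determines the crossing time; the current contributes nothing perpendicular to the bank.
Time = 192 / 0.944 = 203.434 s.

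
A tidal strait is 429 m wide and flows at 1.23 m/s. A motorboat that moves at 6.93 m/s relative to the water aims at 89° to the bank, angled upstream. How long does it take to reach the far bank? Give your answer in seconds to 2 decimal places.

61.91 s

The component of the motorboat's velocity perpendicular to the bank is 6.93 × sin 89° = 6.929 m/s.
The current is parallel to the bank, so it does not affect the crossing time.
Time = 429 / 6.929 = 61.914 s.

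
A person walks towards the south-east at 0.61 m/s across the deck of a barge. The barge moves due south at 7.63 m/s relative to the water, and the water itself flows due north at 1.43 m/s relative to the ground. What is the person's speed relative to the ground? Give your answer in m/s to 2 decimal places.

In east/north components (m/s): person relative to barge = (0.431, -0.431); barge relative to water = (0.000, -7.630); water relative to ground = (0.000, 1.430).
Sum = (0.431, -6.631) m/s.
Speed = |(0.431, -6.631)| = 6.645 m/s.

6.65 m/s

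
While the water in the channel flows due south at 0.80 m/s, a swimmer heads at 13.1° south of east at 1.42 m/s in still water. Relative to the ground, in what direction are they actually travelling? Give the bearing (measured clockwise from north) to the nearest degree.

Taking east as x and north as y: velocity relative to the water = (1.383, -0.322) m/s; the water relative to ground = (0.000, -0.800) m/s.
Velocity relative to ground = (1.383, -0.322) + (0.000, -0.800) = (1.383, -1.122) m/s.
Bearing = atan2(1.38, -1.12) = 129.05° clockwise from north.

129°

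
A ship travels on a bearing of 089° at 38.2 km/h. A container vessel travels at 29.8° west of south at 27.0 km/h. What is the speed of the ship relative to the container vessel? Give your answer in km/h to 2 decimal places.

Taking east as x and north as y: ship velocity = (38.194, 0.667) km/h; container vessel velocity = (-13.418, -23.430) km/h.
Velocity of ship relative to container vessel = (38.194, 0.667) − (-13.418, -23.430) = (51.612, 24.096) km/h.
Magnitude = |(51.612, 24.096)| = 56.960 km/h.

56.96 km/h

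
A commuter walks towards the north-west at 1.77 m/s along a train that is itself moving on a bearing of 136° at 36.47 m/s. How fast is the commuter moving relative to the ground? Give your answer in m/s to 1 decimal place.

Taking east as x and north as y: train velocity = (25.334, -26.234) m/s; commuter velocity relative to train = (-1.252, 1.252) m/s.
Velocity relative to ground = (25.334, -26.234) + (-1.252, 1.252) = (24.083, -24.983) m/s.
Speed = |(24.083, -24.983)| = 34.700 m/s.

34.7 m/s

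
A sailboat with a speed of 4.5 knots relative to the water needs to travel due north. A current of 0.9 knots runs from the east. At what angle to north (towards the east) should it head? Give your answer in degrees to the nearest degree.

12°

The current pushes perpendicular to the desired track; the heading must have a component into the current equal to 0.9 knots: 4.5 sin θ = 0.9.
sin θ = 0.2000, so θ = 11.537°.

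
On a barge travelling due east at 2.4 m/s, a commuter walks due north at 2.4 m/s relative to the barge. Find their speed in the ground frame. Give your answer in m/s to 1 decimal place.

Taking east as x and north as y: barge velocity = (2.400, 0.000) m/s; commuter velocity relative to barge = (0.000, 2.400) m/s.
Velocity relative to ground = (2.400, 0.000) + (0.000, 2.400) = (2.400, 2.400) m/s.
Speed = |(2.400, 2.400)| = 3.394 m/s.

3.4 m/s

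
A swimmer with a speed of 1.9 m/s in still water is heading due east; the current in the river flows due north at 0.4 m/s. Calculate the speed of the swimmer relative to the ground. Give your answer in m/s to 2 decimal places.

Taking east as x and north as y: velocity relative to the water = (1.900, 0.000) m/s; the water relative to ground = (0.000, 0.400) m/s.
Velocity relative to ground = (1.900, 0.000) + (0.000, 0.400) = (1.900, 0.400) m/s.
Speed = |(1.900, 0.400)| = 1.942 m/s.

1.94 m/s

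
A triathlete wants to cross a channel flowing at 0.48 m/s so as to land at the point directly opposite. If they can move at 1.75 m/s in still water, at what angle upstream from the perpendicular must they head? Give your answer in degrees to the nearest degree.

16°

To cancel the current, the upstream component of the triathlete's velocity must equal the flow: 1.75 sin θ = 0.48.
sin θ = 0.48 / 1.75 = 0.2743.
θ = arcsin(0.2743) = 15.919°.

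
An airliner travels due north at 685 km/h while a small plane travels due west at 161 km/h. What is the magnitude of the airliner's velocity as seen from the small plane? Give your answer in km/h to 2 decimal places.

703.67 km/h

Taking east as x and north as y: airliner velocity = (0.000, 685.000) km/h; small plane velocity = (-161.000, 0.000) km/h.
Velocity of airliner relative to small plane = (0.000, 685.000) − (-161.000, 0.000) = (161.000, 685.000) km/h.
Magnitude = |(161.000, 685.000)| = 703.666 km/h.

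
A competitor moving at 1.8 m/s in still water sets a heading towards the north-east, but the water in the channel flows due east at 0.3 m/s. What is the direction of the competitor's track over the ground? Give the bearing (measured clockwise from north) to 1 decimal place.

051.0°

Taking east as x and north as y: velocity relative to the water = (1.273, 1.273) m/s; the water relative to ground = (0.300, 0.000) m/s.
Velocity relative to ground = (1.273, 1.273) + (0.300, 0.000) = (1.573, 1.273) m/s.
Bearing = atan2(1.57, 1.27) = 51.02° clockwise from north.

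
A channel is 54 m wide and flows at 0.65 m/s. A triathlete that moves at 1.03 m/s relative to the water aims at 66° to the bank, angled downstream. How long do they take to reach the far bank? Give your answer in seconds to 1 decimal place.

The component of the triathlete's velocity perpendicular to the bank is 1.03 × sin 66° = 0.941 m/s.
The flow acts along the bank and has no component across it.
Time = 54 / 0.941 = 57.389 s.

57.4 s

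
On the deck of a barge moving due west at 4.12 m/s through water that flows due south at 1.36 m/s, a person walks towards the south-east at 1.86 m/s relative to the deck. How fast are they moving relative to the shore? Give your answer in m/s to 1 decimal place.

In east/north components (m/s): person relative to barge = (1.315, -1.315); barge relative to water = (-4.120, 0.000); water relative to ground = (0.000, -1.360).
Sum = (-2.805, -2.675) m/s.
Speed = |(-2.805, -2.675)| = 3.876 m/s.

3.9 m/s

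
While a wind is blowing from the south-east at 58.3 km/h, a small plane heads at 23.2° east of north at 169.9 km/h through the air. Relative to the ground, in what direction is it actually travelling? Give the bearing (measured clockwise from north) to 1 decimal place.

007.4°

Taking east as x and north as y: velocity relative to the air = (66.931, 156.161) km/h; the air relative to ground = (-41.224, 41.224) km/h.
Velocity relative to ground = (66.931, 156.161) + (-41.224, 41.224) = (25.706, 197.385) km/h.
Bearing = atan2(25.71, 197.39) = 7.42° clockwise from north.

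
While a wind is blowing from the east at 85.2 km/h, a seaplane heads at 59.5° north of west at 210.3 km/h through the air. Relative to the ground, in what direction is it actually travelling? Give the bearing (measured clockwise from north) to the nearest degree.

313°

Taking east as x and north as y: velocity relative to the air = (-106.735, 181.201) km/h; the air relative to ground = (-85.200, 0.000) km/h.
Velocity relative to ground = (-106.735, 181.201) + (-85.200, 0.000) = (-191.935, 181.201) km/h.
Bearing = atan2(-191.94, 181.20) = 313.35° clockwise from north.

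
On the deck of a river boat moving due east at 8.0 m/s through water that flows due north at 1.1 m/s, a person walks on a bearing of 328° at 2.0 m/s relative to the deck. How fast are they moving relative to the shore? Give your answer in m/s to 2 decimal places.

7.48 m/s

In east/north components (m/s): person relative to river boat = (-1.060, 1.696); river boat relative to water = (8.000, 0.000); water relative to ground = (0.000, 1.100).
Sum = (6.940, 2.796) m/s.
Speed = |(6.940, 2.796)| = 7.482 m/s.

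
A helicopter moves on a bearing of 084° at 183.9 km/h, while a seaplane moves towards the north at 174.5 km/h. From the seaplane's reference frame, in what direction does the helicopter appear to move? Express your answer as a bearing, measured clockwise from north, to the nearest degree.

130°

Taking east as x and north as y: helicopter velocity = (182.893, 19.223) km/h; seaplane velocity = (0.000, 174.500) km/h.
Velocity of helicopter relative to seaplane = (182.893, 19.223) − (0.000, 174.500) = (182.893, -155.277) km/h.
Bearing = atan2(182.89, -155.28) = 130.33° clockwise from north.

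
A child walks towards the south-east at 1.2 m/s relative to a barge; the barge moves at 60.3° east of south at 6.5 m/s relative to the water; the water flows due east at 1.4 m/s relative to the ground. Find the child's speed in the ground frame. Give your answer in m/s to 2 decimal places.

In east/north components (m/s): child relative to barge = (0.849, -0.849); barge relative to water = (5.646, -3.220); water relative to ground = (1.400, 0.000).
Sum = (7.895, -4.069) m/s.
Speed = |(7.895, -4.069)| = 8.882 m/s.

8.88 m/s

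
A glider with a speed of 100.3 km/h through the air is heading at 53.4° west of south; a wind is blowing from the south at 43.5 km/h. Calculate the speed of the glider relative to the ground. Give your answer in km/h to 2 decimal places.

Taking east as x and north as y: velocity relative to the air = (-80.523, -59.801) km/h; the air relative to ground = (0.000, 43.500) km/h.
Velocity relative to ground = (-80.523, -59.801) + (0.000, 43.500) = (-80.523, -16.301) km/h.
Speed = |(-80.523, -16.301)| = 82.156 km/h.

82.16 km/h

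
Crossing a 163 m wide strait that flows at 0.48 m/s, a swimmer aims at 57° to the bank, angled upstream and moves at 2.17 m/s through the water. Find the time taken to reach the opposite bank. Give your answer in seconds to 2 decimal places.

89.56 s

The component of the swimmer's velocity perpendicular to the bank is 2.17 × sin 57° = 1.820 m/s.
Only the cross-stream component determines the crossing time; the current contributes nothing perpendicular to the bank.
Time = 163 / 1.820 = 89.565 s.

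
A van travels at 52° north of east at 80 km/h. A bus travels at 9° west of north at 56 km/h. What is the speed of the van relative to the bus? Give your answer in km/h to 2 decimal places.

58.53 km/h

Taking east as x and north as y: van velocity = (49.253, 63.041) km/h; bus velocity = (-8.760, 55.311) km/h.
Velocity of van relative to bus = (49.253, 63.041) − (-8.760, 55.311) = (58.013, 7.730) km/h.
Magnitude = |(58.013, 7.730)| = 58.526 km/h.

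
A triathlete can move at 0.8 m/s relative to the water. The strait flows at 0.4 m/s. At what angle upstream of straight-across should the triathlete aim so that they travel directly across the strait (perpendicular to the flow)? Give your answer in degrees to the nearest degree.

To cancel the current, the upstream component of the triathlete's velocity must equal the flow: 0.8 sin θ = 0.4.
sin θ = 0.4 / 0.8 = 0.5000.
θ = arcsin(0.5000) = 30.000°.

30°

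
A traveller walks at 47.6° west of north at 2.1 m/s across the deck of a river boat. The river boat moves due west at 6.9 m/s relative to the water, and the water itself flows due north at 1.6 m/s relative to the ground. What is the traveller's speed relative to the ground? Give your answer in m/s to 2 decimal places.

In east/north components (m/s): traveller relative to river boat = (-1.551, 1.416); river boat relative to water = (-6.900, 0.000); water relative to ground = (0.000, 1.600).
Sum = (-8.451, 3.016) m/s.
Speed = |(-8.451, 3.016)| = 8.973 m/s.

8.97 m/s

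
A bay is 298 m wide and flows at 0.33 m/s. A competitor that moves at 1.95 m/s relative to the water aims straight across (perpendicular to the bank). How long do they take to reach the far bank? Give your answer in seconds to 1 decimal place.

The component of the competitor's velocity perpendicular to the bank is 1.95 m/s.
The current is parallel to the bank, so it does not affect the crossing time.
Time = 298 / 1.950 = 152.821 s.

152.8 s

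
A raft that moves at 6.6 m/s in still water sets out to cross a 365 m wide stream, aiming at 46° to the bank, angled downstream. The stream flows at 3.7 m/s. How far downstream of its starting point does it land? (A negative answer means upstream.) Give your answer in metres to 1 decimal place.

636.9 m

Perpendicular speed = 4.748 m/s; crossing time = 365 / 4.748 = 76.880 s.
Net downstream speed = 8.285 m/s.
Drift = 8.285 × 76.880 = 636.933 m (downstream).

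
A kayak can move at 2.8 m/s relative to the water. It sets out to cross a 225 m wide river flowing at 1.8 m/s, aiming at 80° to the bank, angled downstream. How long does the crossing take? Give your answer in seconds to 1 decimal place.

81.6 s

The component of the kayak's velocity perpendicular to the bank is 2.8 × sin 80° = 2.757 m/s.
Only the cross-stream component determines the crossing time; the current contributes nothing perpendicular to the bank.
Time = 225 / 2.757 = 81.597 s.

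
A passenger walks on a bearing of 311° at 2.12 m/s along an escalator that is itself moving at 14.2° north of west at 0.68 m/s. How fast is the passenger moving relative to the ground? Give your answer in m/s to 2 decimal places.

Taking east as x and north as y: escalator velocity = (-0.659, 0.167) m/s; passenger velocity relative to escalator = (-1.600, 1.391) m/s.
Velocity relative to ground = (-0.659, 0.167) + (-1.600, 1.391) = (-2.259, 1.558) m/s.
Speed = |(-2.259, 1.558)| = 2.744 m/s.

2.74 m/s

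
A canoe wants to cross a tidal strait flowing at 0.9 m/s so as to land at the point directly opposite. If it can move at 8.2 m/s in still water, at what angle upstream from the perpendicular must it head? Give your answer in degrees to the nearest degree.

To cancel the current, the upstream component of the canoe's velocity must equal the flow: 8.2 sin θ = 0.9.
sin θ = 0.9 / 8.2 = 0.1098.
θ = arcsin(0.1098) = 6.301°.

6°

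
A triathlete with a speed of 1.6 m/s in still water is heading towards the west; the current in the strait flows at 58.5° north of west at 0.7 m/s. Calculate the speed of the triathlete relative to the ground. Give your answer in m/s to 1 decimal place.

Taking east as x and north as y: velocity relative to the water = (-1.600, 0.000) m/s; the water relative to ground = (-0.366, 0.597) m/s.
Velocity relative to ground = (-1.600, 0.000) + (-0.366, 0.597) = (-1.966, 0.597) m/s.
Speed = |(-1.966, 0.597)| = 2.054 m/s.

2.1 m/s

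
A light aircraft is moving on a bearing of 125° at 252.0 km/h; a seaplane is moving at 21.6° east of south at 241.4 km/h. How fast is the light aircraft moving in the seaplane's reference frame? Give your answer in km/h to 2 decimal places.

142.15 km/h

Taking east as x and north as y: light aircraft velocity = (206.426, -144.541) km/h; seaplane velocity = (88.865, -224.448) km/h.
Velocity of light aircraft relative to seaplane = (206.426, -144.541) − (88.865, -224.448) = (117.561, 79.907) km/h.
Magnitude = |(117.561, 79.907)| = 142.147 km/h.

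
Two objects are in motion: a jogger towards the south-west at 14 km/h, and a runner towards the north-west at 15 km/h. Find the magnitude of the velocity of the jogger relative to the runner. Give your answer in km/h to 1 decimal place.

Taking east as x and north as y: jogger velocity = (-9.899, -9.899) km/h; runner velocity = (-10.607, 10.607) km/h.
Velocity of jogger relative to runner = (-9.899, -9.899) − (-10.607, 10.607) = (0.707, -20.506) km/h.
Magnitude = |(0.707, -20.506)| = 20.518 km/h.

20.5 km/h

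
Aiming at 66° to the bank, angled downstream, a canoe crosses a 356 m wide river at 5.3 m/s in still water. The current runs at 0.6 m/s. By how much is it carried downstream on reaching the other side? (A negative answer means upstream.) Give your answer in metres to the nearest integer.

203 m

Perpendicular speed = 4.842 m/s; crossing time = 356 / 4.842 = 73.527 s.
Net downstream speed = 2.756 m/s.
Drift = 2.756 × 73.527 = 202.617 m (downstream).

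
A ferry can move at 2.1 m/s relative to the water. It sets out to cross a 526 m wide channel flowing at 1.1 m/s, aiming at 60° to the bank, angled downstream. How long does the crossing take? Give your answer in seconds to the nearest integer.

289 s

The component of the ferry's velocity perpendicular to the bank is 2.1 × sin 60° = 1.819 m/s.
The current is parallel to the bank, so it does not affect the crossing time.
Time = 526 / 1.819 = 289.225 s.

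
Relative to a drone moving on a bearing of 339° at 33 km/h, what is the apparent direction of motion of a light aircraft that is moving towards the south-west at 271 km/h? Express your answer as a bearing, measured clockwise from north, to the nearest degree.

Taking east as x and north as y: light aircraft velocity = (-191.626, -191.626) km/h; drone velocity = (-11.826, 30.808) km/h.
Velocity of light aircraft relative to drone = (-191.626, -191.626) − (-11.826, 30.808) = (-179.800, -222.434) km/h.
Bearing = atan2(-179.80, -222.43) = 218.95° clockwise from north.

219°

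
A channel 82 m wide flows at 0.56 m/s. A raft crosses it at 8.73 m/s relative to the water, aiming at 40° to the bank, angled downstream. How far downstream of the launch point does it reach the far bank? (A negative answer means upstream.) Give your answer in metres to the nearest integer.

106 m

Perpendicular speed = 5.612 m/s; crossing time = 82 / 5.612 = 14.613 s.
Net downstream speed = 7.248 m/s.
Drift = 7.248 × 14.613 = 105.907 m (downstream).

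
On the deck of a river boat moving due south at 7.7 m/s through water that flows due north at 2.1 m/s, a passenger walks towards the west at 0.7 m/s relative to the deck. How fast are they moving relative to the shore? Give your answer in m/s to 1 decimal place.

5.6 m/s

In east/north components (m/s): passenger relative to river boat = (-0.700, 0.000); river boat relative to water = (0.000, -7.700); water relative to ground = (0.000, 2.100).
Sum = (-0.700, -5.600) m/s.
Speed = |(-0.700, -5.600)| = 5.644 m/s.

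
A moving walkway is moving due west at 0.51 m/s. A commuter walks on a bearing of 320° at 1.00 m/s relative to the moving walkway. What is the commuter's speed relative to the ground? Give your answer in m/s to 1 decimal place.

Taking east as x and north as y: moving walkway velocity = (-0.510, 0.000) m/s; commuter velocity relative to moving walkway = (-0.643, 0.766) m/s.
Velocity relative to ground = (-0.510, 0.000) + (-0.643, 0.766) = (-1.153, 0.766) m/s.
Speed = |(-1.153, 0.766)| = 1.384 m/s.

1.4 m/s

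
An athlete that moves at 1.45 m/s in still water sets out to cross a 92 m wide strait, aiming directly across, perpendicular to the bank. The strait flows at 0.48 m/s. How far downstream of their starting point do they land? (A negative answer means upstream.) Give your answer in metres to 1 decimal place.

30.5 m

Perpendicular speed = 1.450 m/s; crossing time = 92 / 1.450 = 63.448 s.
Net downstream speed = 0.480 m/s.
Drift = 0.480 × 63.448 = 30.455 m (downstream).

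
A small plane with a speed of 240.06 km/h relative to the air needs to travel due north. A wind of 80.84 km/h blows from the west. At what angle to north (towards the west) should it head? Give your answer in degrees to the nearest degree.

20°

The wind pushes perpendicular to the desired track; the heading must have a component into the wind equal to 80.84 km/h: 240.06 sin θ = 80.84.
sin θ = 0.3367, so θ = 19.679°.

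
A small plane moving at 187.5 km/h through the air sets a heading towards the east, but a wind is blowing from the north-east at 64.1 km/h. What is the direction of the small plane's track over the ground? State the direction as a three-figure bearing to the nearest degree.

Taking east as x and north as y: velocity relative to the air = (187.500, 0.000) km/h; the air relative to ground = (-45.326, -45.326) km/h.
Velocity relative to ground = (187.500, 0.000) + (-45.326, -45.326) = (142.174, -45.326) km/h.
Bearing = atan2(142.17, -45.33) = 107.68° clockwise from north.

108°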